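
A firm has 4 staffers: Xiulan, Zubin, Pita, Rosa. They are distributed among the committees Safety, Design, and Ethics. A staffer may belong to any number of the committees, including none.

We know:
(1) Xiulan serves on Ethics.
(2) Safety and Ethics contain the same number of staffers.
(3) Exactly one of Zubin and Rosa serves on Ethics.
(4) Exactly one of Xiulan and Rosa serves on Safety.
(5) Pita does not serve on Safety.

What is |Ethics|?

2

From (1): Xiulan ∈ Ethics.
From (5): Pita ∉ Safety.
Suppose Zubin ∉ Safety: no assignment then satisfies all the clues, so Zubin ∈ Safety.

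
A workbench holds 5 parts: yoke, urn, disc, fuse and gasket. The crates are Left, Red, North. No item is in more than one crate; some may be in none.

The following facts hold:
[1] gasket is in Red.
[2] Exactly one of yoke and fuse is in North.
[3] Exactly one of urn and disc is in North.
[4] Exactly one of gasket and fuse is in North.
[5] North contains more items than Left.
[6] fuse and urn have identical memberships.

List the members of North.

North = {fuse, urn}

From (1): gasket ∈ Red.
(4) (exactly one): fuse ∈ North.
(6): urn matches fuse: urn ∉ Left.
(6): urn matches fuse: urn ∉ Red.
(6): urn matches fuse: urn ∈ North.
(2) (exactly one): yoke ∉ North.
(3) (exactly one): disc ∉ North.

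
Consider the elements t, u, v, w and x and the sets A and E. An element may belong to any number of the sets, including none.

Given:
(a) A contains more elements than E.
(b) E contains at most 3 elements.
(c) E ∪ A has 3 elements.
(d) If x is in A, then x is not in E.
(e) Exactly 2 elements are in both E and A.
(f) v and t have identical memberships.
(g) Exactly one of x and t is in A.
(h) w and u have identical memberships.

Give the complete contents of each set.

A = {u, w, x}; E = {u, w}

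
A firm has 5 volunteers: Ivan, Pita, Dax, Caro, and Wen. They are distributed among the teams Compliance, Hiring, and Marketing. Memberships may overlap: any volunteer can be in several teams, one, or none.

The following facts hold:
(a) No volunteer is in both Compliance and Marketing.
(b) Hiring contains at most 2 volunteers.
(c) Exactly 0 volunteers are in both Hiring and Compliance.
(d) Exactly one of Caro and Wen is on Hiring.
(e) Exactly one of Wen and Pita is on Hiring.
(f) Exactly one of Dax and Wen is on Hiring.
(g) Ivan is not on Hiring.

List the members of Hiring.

From (g): Ivan ∉ Hiring.
Suppose Pita ∈ Hiring: no assignment then satisfies all the clues, so Pita ∉ Hiring.

Hiring = {Wen}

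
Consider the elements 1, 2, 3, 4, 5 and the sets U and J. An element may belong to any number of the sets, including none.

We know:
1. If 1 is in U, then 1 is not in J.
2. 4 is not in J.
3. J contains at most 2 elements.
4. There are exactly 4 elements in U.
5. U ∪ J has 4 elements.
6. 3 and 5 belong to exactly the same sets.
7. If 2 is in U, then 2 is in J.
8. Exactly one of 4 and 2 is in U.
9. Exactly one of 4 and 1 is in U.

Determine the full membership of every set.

From (2): 4 ∉ J.
Suppose 1 ∉ U: no assignment then satisfies all the clues, so 1 ∈ U.

U = {1, 2, 3, 5}; J = {2}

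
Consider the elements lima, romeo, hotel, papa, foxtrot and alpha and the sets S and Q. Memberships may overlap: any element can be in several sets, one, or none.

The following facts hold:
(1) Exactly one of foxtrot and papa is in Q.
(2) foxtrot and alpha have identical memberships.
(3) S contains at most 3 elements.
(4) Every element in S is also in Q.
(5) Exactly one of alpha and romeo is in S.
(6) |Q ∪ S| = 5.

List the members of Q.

Q = {alpha, foxtrot, hotel, lima, romeo}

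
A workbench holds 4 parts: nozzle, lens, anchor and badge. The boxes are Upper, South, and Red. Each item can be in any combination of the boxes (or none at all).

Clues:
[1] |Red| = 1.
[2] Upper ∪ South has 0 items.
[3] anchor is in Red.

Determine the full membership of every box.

Upper = {}; South = {}; Red = {anchor}

From (3): anchor ∈ Red.
(1): Red already has 1, so the rest are out.
Suppose nozzle ∈ Upper: no assignment then satisfies all the clues, so nozzle ∉ Upper.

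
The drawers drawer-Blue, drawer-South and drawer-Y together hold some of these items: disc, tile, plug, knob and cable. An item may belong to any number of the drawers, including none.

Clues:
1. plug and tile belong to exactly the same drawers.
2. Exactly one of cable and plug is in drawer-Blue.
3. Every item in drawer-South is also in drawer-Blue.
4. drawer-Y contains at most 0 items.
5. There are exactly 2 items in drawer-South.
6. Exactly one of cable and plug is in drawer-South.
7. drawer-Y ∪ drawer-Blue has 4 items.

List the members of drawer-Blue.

(4): drawer-Y already has 0, so the rest are out.
Suppose disc ∉ drawer-Blue: no assignment then satisfies all the clues, so disc ∈ drawer-Blue.

drawer-Blue = {disc, knob, plug, tile}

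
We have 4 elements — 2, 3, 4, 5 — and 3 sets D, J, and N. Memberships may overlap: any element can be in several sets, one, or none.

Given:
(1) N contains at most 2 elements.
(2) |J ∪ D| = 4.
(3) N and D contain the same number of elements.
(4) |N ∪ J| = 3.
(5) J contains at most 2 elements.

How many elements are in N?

2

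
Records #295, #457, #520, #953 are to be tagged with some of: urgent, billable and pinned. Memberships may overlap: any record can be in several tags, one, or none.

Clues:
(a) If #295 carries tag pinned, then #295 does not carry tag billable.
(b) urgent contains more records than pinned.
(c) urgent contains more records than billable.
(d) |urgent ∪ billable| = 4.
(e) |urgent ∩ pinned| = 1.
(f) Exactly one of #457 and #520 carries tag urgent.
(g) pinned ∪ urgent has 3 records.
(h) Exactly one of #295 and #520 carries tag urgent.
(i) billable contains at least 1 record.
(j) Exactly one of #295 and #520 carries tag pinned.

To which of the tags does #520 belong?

#520: billable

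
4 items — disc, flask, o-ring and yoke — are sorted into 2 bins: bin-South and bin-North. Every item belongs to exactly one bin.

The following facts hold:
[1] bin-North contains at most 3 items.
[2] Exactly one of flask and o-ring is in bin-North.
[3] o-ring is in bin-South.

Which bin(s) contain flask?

From (3): o-ring ∈ bin-South.
(2) (exactly one): flask ∈ bin-North.

flask: bin-North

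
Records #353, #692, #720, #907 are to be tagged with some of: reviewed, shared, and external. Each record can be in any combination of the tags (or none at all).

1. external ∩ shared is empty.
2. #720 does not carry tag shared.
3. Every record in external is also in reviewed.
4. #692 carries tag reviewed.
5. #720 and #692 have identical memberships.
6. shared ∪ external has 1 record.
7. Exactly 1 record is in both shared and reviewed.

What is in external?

external = {}

From (2): #720 ∉ shared.
From (4): #692 ∈ reviewed.
(5): #720 matches #692: #720 ∈ reviewed.
(5): #692 matches #720: #692 ∉ shared.
Suppose #353 ∈ external: no assignment then satisfies all the clues, so #353 ∉ external.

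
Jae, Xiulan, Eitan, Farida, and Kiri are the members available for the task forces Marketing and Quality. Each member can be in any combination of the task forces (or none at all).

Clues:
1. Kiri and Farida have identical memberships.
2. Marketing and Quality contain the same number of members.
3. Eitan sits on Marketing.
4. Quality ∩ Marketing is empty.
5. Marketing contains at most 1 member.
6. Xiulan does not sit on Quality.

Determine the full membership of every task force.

Marketing = {Eitan}; Quality = {Jae}

From (3): Eitan ∈ Marketing.
From (6): Xiulan ∉ Quality.
(4) (disjoint): Eitan ∉ Quality.
(5): Marketing already has 1, so the rest are out.
Suppose Jae ∉ Quality: no assignment then satisfies all the clues, so Jae ∈ Quality.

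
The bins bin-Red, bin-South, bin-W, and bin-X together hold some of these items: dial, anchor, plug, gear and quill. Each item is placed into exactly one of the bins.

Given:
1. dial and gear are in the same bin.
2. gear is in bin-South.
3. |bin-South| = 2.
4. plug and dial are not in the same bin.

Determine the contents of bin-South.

bin-South = {dial, gear}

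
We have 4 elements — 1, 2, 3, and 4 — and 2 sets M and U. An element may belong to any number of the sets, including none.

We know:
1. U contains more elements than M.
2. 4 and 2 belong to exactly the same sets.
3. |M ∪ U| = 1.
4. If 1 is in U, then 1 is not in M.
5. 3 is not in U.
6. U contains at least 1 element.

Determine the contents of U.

U = {1}

From (5): 3 ∉ U.
Suppose 1 ∉ U: no assignment then satisfies all the clues, so 1 ∈ U.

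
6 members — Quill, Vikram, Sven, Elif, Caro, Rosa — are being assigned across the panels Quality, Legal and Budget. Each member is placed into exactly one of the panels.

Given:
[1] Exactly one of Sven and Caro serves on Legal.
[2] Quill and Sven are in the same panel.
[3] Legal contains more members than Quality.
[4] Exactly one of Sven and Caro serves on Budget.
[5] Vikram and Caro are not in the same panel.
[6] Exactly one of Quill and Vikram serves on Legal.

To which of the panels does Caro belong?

Caro: Budget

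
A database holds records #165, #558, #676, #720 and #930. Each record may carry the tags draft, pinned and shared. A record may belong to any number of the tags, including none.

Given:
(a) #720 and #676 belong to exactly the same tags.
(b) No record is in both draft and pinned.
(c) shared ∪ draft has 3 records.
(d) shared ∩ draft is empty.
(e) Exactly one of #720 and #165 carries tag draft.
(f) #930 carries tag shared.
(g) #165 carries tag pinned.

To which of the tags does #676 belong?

#676: draft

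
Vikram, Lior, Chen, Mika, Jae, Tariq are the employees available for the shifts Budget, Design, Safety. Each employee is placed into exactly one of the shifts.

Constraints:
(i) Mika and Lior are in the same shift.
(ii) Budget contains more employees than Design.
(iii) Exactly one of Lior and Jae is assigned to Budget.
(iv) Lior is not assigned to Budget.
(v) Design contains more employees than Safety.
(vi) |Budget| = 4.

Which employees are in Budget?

From (iv): Lior ∉ Budget.
(i): Mika matches Lior: Mika ∉ Budget.
(iii) (exactly one): Jae ∈ Budget.
(vi): only 4 candidates remain for Budget, so all are in.

Budget = {Chen, Jae, Tariq, Vikram}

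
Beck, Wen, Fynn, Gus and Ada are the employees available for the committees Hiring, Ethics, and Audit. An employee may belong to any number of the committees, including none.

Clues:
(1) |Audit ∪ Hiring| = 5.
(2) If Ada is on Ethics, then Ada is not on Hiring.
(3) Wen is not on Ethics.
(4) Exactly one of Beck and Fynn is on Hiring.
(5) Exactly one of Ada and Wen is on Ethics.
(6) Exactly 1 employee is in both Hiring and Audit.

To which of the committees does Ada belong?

From (3): Wen ∉ Ethics.
(5) (exactly one): Ada ∈ Ethics.
(2): Ada ∉ Hiring.
Suppose Ada ∉ Audit: no assignment then satisfies all the clues, so Ada ∈ Audit.

Ada: Audit, Ethics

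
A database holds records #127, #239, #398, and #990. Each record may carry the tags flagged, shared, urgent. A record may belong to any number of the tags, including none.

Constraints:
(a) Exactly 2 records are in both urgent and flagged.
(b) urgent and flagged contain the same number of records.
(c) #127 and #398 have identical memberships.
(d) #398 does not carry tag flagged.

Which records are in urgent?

urgent = {#239, #990}

From (d): #398 ∉ flagged.
(c): #127 matches #398: #127 ∉ flagged.
Suppose #127 ∈ urgent: no assignment then satisfies all the clues, so #127 ∉ urgent.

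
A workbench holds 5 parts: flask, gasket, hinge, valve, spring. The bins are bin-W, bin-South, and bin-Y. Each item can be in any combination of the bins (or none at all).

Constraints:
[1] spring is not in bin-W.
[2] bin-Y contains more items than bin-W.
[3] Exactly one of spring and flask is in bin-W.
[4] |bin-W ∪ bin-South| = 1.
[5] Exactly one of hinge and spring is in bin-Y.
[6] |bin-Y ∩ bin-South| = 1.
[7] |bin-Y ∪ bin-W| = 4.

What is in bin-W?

bin-W = {flask}

From (1): spring ∉ bin-W.
(3) (exactly one): flask ∈ bin-W.
Suppose gasket ∈ bin-W: no assignment then satisfies all the clues, so gasket ∉ bin-W.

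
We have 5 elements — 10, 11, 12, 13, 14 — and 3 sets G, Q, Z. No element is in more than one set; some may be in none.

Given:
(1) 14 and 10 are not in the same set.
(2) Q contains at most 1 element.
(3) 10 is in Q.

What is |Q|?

1

From (3): 10 ∈ Q.
(1): 14 ∉ Q.
(2): Q already has 1, so the rest are out.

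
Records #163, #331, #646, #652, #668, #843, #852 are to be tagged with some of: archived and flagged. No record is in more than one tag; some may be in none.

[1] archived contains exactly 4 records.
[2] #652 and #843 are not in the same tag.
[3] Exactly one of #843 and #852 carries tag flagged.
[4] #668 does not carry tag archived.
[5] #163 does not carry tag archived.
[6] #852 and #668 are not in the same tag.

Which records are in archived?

archived = {#331, #646, #652, #852}

From (4): #668 ∉ archived.
From (5): #163 ∉ archived.
Suppose #331 ∉ archived: no assignment then satisfies all the clues, so #331 ∈ archived.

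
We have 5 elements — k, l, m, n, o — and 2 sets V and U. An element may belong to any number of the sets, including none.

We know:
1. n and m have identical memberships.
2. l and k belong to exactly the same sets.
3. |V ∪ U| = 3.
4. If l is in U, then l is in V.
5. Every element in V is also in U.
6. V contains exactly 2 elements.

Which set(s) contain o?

o: U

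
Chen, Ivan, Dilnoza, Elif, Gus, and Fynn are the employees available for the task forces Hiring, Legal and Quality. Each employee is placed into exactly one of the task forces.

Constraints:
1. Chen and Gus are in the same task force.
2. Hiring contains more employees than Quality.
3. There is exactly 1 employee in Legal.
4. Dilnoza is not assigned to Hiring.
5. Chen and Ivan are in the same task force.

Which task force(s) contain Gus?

From (4): Dilnoza ∉ Hiring.
Suppose Gus ∉ Hiring: no assignment then satisfies all the clues, so Gus ∈ Hiring.

Gus: Hiring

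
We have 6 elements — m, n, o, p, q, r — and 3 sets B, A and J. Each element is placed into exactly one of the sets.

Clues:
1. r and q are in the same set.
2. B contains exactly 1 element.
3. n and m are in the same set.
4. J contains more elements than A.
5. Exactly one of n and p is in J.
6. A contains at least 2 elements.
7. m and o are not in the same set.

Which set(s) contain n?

n: A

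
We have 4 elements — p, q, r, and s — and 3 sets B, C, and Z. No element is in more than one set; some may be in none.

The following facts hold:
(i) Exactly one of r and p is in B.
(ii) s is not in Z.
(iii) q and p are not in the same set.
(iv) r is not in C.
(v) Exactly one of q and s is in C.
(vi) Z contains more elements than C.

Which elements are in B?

From (ii): s ∉ Z.
From (iv): r ∉ C.
Suppose p ∉ B: no assignment then satisfies all the clues, so p ∈ B.

B = {p}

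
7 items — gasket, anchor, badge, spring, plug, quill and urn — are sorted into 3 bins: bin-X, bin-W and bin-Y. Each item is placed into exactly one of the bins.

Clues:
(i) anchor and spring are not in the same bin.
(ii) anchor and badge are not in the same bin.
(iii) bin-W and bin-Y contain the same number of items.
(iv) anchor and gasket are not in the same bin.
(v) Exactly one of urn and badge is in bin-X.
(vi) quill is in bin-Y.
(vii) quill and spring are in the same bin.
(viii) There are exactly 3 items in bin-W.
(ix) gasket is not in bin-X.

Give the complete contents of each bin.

bin-X = {badge}; bin-W = {anchor, plug, urn}; bin-Y = {gasket, quill, spring}

From (vi): quill ∈ bin-Y.
From (ix): gasket ∉ bin-X.
(vii): spring matches quill: spring ∉ bin-X.
(vii): spring matches quill: spring ∉ bin-W.
(vii): spring matches quill: spring ∈ bin-Y.
(i): anchor ∉ bin-Y.
Suppose gasket ∈ bin-W: no assignment then satisfies all the clues, so gasket ∉ bin-W.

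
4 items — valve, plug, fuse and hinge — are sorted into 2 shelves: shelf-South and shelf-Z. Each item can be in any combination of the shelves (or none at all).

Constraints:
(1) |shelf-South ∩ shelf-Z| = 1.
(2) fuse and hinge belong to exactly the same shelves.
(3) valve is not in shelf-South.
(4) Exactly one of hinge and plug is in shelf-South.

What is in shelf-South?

shelf-South = {plug}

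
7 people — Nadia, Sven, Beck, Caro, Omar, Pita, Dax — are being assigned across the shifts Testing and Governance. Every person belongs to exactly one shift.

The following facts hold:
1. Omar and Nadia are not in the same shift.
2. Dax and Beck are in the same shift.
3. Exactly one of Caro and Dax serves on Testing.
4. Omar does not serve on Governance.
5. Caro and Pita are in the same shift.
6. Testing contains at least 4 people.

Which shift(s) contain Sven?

From (4): Omar ∉ Governance.
Only one shift left: Omar ∈ Testing.
(1): Nadia ∉ Testing.
Only one shift left: Nadia ∈ Governance.
Suppose Sven ∉ Testing: no assignment then satisfies all the clues, so Sven ∈ Testing.

Sven: Testing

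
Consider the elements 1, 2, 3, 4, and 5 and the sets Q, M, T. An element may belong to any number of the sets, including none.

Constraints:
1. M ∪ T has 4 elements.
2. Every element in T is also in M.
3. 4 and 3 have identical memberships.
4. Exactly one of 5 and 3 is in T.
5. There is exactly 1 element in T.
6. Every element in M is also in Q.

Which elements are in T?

T = {5}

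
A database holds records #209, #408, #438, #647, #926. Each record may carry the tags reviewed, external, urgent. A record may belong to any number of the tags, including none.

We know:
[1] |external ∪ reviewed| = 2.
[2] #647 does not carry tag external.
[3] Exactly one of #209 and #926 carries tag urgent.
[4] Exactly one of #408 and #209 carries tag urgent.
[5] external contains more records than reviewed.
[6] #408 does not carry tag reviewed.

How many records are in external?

2

From (2): #647 ∉ external.
From (6): #408 ∉ reviewed.
Suppose #647 ∈ reviewed: no assignment then satisfies all the clues, so #647 ∉ reviewed.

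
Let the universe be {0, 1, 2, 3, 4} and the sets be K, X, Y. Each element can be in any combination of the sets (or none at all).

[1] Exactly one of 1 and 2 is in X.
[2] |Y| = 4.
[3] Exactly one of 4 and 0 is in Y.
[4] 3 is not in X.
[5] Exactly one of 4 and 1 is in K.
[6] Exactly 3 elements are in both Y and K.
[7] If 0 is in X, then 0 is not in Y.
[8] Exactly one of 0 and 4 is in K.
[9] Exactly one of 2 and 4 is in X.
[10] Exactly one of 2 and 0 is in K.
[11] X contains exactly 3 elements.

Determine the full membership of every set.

K = {2, 3, 4}; X = {0, 1, 4}; Y = {1, 2, 3, 4}

From (4): 3 ∉ X.
Suppose 0 ∈ K: no assignment then satisfies all the clues, so 0 ∉ K.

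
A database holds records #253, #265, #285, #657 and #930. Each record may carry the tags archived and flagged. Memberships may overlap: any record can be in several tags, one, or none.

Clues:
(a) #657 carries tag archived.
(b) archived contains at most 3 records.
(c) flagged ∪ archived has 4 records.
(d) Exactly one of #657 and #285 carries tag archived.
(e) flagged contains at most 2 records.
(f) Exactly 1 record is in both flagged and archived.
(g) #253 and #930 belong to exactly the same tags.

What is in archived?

archived = {#253, #657, #930}

From (a): #657 ∈ archived.
(d) (exactly one): #285 ∉ archived.
Suppose #253 ∉ archived: no assignment then satisfies all the clues, so #253 ∈ archived.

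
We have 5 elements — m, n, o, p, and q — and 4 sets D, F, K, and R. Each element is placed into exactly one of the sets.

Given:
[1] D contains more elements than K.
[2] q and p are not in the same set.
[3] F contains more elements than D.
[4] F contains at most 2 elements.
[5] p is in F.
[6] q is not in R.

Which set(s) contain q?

From (5): p ∈ F.
From (6): q ∉ R.
(2): q ∉ F.
Suppose q ∉ D: no assignment then satisfies all the clues, so q ∈ D.

q: D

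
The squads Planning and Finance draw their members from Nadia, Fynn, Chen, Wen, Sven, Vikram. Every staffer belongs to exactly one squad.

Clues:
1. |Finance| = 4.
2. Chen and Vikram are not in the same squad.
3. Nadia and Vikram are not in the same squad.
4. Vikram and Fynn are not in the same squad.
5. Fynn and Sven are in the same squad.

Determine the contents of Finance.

Finance = {Chen, Fynn, Nadia, Sven}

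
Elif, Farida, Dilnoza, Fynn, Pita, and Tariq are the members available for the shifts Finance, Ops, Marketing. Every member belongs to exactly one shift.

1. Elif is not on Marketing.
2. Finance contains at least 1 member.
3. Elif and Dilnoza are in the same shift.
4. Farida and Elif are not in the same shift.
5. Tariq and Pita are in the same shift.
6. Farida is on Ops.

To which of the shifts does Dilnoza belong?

Dilnoza: Finance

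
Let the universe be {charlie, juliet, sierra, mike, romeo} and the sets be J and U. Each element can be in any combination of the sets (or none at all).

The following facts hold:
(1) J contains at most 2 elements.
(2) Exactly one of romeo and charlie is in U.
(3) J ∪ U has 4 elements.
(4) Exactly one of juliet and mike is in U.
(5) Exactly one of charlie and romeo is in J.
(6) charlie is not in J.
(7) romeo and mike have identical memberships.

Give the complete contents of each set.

From (6): charlie ∉ J.
(5) (exactly one): romeo ∈ J.
(7): mike matches romeo: mike ∈ J.
(1): J already has 2, so the rest are out.
Suppose charlie ∉ U: no assignment then satisfies all the clues, so charlie ∈ U.

J = {mike, romeo}; U = {charlie, juliet}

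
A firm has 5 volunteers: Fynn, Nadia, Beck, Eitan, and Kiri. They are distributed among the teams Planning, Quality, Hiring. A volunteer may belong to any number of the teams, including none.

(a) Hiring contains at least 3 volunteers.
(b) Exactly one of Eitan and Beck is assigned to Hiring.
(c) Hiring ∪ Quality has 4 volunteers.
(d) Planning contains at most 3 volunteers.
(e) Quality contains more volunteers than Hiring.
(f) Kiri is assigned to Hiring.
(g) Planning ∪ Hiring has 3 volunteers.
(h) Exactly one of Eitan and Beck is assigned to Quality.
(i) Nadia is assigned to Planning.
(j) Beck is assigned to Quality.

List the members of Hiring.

Hiring = {Beck, Kiri, Nadia}

From (f): Kiri ∈ Hiring.
From (i): Nadia ∈ Planning.
From (j): Beck ∈ Quality.
(h) (exactly one): Eitan ∉ Quality.
Suppose Fynn ∈ Hiring: no assignment then satisfies all the clues, so Fynn ∉ Hiring.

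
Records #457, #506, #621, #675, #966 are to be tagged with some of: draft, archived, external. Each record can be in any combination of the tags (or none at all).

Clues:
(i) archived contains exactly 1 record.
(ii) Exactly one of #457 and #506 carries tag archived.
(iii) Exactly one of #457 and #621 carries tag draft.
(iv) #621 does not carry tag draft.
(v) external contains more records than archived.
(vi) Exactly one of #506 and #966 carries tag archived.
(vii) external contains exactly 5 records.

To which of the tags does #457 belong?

From (iv): #621 ∉ draft.
(iii) (exactly one): #457 ∈ draft.
(vii): only 5 candidates remain for external, so all are in.
Suppose #457 ∈ archived: no assignment then satisfies all the clues, so #457 ∉ archived.

#457: draft, external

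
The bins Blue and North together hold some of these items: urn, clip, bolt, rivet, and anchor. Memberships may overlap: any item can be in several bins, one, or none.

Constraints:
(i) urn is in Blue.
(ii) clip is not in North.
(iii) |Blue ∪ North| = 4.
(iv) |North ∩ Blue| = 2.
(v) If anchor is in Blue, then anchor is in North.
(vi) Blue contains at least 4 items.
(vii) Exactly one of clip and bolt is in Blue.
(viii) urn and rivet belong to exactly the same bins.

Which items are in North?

North = {anchor, bolt}

From (i): urn ∈ Blue.
From (ii): clip ∉ North.
(viii): rivet matches urn: rivet ∈ Blue.
Suppose urn ∈ North: no assignment then satisfies all the clues, so urn ∉ North.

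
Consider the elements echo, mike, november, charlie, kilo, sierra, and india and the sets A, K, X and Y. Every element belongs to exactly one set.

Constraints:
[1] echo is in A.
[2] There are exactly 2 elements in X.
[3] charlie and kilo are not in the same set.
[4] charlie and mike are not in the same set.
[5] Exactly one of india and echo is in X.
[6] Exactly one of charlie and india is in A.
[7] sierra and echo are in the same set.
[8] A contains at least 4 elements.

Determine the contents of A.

From (1): echo ∈ A.
(5) (exactly one): india ∈ X.
(6) (exactly one): charlie ∈ A.
(7): sierra matches echo: sierra ∈ A.
(3): kilo ∉ A.
(4): mike ∉ A.
(8): only 4 candidates remain for A, so all are in.

A = {charlie, echo, november, sierra}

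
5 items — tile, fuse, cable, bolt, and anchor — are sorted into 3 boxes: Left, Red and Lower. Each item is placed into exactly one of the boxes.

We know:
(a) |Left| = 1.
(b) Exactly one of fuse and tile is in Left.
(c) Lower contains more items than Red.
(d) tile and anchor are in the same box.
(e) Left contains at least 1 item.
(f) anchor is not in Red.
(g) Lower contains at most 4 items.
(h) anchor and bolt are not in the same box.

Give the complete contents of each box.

Left = {fuse}; Red = {bolt}; Lower = {anchor, cable, tile}

From (f): anchor ∉ Red.
(d): tile matches anchor: tile ∉ Red.
Suppose tile ∈ Left: no assignment then satisfies all the clues, so tile ∉ Left.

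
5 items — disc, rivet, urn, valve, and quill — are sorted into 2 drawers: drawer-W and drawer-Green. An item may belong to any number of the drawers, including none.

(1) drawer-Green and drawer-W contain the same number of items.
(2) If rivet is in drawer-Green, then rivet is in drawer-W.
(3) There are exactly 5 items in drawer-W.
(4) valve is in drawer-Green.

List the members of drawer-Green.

drawer-Green = {disc, quill, rivet, urn, valve}

From (4): valve ∈ drawer-Green.
(3): only 5 candidates remain for drawer-W, so all are in.
Suppose disc ∉ drawer-Green: no assignment then satisfies all the clues, so disc ∈ drawer-Green.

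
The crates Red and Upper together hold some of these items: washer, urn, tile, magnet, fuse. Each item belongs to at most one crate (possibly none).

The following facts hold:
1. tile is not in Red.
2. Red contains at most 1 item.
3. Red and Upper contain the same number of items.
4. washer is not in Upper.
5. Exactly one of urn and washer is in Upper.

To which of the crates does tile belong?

tile: none

From (1): tile ∉ Red.
From (4): washer ∉ Upper.
(5) (exactly one): urn ∈ Upper.
Suppose tile ∈ Upper: no assignment then satisfies all the clues, so tile ∉ Upper.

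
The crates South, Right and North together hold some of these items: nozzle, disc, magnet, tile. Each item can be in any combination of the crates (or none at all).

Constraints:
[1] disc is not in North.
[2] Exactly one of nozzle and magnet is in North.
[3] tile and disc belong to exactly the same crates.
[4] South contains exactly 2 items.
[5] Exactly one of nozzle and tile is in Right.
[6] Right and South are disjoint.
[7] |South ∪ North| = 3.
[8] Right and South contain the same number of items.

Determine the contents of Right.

Right = {magnet, nozzle}

From (1): disc ∉ North.
(3): tile matches disc: tile ∉ North.
Suppose nozzle ∉ Right: no assignment then satisfies all the clues, so nozzle ∈ Right.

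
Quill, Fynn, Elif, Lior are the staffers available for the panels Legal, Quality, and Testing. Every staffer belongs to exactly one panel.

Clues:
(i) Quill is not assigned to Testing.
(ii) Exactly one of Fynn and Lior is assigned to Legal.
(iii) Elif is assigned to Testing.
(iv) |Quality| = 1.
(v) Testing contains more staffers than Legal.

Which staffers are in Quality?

Quality = {Quill}

From (i): Quill ∉ Testing.
From (iii): Elif ∈ Testing.
Suppose Quill ∉ Quality: no assignment then satisfies all the clues, so Quill ∈ Quality.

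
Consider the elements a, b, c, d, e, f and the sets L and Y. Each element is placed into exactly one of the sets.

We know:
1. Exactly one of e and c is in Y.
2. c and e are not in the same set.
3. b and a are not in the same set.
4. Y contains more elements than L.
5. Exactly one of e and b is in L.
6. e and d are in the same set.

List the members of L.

L = {b, c}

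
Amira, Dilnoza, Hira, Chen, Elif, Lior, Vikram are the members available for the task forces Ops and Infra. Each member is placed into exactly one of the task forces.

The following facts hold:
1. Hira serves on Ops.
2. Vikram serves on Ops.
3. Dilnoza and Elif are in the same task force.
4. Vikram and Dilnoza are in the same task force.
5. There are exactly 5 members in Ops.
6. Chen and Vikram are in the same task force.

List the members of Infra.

From (1): Hira ∈ Ops.
From (2): Vikram ∈ Ops.
(4): Dilnoza matches Vikram: Dilnoza ∈ Ops.
(6): Chen matches Vikram: Chen ∈ Ops.
(3): Elif matches Dilnoza: Elif ∈ Ops.
(5): Ops already has 5, so the rest are out.
Only one task force left: Amira ∈ Infra.
Only one task force left: Lior ∈ Infra.

Infra = {Amira, Lior}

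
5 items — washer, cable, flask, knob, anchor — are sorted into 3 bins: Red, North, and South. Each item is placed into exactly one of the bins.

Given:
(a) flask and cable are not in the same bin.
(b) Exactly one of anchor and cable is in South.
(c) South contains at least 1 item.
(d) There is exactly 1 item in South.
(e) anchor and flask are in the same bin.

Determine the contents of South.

South = {cable}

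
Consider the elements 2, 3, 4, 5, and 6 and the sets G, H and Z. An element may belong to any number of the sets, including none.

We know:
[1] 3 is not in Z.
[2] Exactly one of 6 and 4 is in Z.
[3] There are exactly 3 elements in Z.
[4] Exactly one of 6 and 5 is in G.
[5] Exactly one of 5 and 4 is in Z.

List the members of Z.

From (1): 3 ∉ Z.
Suppose 2 ∉ Z: no assignment then satisfies all the clues, so 2 ∈ Z.

Z = {2, 5, 6}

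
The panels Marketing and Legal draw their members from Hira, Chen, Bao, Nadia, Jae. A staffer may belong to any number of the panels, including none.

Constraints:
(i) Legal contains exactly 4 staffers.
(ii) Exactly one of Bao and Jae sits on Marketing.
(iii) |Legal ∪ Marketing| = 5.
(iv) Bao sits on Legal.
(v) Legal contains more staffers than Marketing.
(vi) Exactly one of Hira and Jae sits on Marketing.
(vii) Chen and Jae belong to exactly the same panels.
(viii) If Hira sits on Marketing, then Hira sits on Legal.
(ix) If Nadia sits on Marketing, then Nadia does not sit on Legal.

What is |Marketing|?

3

From (iv): Bao ∈ Legal.
Suppose Hira ∉ Legal: no assignment then satisfies all the clues, so Hira ∈ Legal.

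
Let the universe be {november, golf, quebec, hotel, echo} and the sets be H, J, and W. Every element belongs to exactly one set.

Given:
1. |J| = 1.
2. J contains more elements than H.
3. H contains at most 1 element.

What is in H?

H = {}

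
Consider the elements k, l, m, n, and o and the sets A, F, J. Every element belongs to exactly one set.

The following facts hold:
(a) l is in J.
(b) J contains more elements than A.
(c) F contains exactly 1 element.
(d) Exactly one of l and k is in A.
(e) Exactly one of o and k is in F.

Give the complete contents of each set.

A = {k}; F = {o}; J = {l, m, n}

From (a): l ∈ J.
(d) (exactly one): k ∈ A.
(e) (exactly one): o ∈ F.
(c): F already has 1, so the rest are out.
Suppose m ∈ A: no assignment then satisfies all the clues, so m ∉ A.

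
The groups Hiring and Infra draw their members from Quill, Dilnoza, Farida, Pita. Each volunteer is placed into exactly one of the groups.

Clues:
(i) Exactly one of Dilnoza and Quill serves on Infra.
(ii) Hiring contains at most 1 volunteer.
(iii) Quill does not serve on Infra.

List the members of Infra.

Infra = {Dilnoza, Farida, Pita}

From (iii): Quill ∉ Infra.
(i) (exactly one): Dilnoza ∈ Infra.
Only one group left: Quill ∈ Hiring.
(ii): Hiring already has 1, so the rest are out.
Only one group left: Farida ∈ Infra.
Only one group left: Pita ∈ Infra.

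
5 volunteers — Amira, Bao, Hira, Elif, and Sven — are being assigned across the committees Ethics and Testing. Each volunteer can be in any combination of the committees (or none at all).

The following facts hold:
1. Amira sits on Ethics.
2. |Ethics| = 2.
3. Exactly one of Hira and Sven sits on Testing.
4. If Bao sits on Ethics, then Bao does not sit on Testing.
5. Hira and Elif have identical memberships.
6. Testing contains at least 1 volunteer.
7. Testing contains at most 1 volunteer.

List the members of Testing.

Testing = {Sven}

From (1): Amira ∈ Ethics.
Suppose Amira ∈ Testing: no assignment then satisfies all the clues, so Amira ∉ Testing.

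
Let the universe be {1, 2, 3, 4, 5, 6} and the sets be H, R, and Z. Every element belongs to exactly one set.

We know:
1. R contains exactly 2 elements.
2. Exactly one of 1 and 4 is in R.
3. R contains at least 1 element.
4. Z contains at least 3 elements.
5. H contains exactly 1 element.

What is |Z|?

3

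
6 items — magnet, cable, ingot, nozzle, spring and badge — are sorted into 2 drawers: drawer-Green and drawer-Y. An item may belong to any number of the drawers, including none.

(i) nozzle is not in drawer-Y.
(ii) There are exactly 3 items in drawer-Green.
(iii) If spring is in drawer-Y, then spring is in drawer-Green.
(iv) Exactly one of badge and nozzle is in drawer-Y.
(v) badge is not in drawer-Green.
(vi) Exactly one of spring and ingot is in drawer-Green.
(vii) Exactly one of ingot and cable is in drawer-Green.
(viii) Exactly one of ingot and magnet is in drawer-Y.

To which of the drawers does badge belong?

From (i): nozzle ∉ drawer-Y.
From (v): badge ∉ drawer-Green.
(iv) (exactly one): badge ∈ drawer-Y.

badge: drawer-Y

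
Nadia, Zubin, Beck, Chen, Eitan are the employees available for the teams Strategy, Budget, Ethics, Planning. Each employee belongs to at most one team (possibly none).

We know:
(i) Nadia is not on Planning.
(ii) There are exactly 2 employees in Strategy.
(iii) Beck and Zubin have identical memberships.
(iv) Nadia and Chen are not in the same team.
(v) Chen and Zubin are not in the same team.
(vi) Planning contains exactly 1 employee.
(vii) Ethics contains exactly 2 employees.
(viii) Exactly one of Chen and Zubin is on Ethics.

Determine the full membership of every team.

Strategy = {Eitan, Nadia}; Budget = {}; Ethics = {Beck, Zubin}; Planning = {Chen}

From (i): Nadia ∉ Planning.
Suppose Nadia ∉ Strategy: no assignment then satisfies all the clues, so Nadia ∈ Strategy.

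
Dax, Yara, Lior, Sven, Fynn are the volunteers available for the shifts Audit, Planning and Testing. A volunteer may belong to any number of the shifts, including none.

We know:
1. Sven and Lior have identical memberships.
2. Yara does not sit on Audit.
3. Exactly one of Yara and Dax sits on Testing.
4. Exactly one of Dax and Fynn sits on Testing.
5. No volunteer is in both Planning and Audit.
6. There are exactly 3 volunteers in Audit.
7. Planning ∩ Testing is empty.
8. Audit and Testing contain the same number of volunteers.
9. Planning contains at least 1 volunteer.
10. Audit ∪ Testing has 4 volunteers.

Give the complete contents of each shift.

Audit = {Fynn, Lior, Sven}; Planning = {Yara}; Testing = {Dax, Lior, Sven}

From (2): Yara ∉ Audit.
Suppose Dax ∈ Audit: no assignment then satisfies all the clues, so Dax ∉ Audit.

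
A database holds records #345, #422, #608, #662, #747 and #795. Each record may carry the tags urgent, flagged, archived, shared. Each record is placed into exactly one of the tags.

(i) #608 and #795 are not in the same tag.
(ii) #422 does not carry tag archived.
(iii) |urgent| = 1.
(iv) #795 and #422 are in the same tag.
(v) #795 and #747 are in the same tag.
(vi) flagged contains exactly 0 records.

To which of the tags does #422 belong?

#422: shared

From (ii): #422 ∉ archived.
(iv): #795 matches #422: #795 ∉ archived.
(v): #747 matches #795: #747 ∉ archived.
(vi): flagged already has 0, so the rest are out.
Suppose #422 ∈ urgent: no assignment then satisfies all the clues, so #422 ∉ urgent.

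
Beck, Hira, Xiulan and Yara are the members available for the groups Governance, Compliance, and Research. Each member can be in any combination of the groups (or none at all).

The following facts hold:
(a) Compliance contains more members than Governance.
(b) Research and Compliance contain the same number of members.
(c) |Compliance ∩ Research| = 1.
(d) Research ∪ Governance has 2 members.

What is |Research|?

2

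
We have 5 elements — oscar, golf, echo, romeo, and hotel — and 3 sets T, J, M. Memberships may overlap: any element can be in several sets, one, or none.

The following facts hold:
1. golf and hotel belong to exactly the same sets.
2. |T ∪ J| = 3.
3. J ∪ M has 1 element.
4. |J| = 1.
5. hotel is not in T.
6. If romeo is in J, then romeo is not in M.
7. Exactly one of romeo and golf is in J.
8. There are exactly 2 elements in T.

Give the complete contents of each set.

From (5): hotel ∉ T.
(1): golf matches hotel: golf ∉ T.
Suppose oscar ∉ T: no assignment then satisfies all the clues, so oscar ∈ T.

T = {echo, oscar}; J = {romeo}; M = {}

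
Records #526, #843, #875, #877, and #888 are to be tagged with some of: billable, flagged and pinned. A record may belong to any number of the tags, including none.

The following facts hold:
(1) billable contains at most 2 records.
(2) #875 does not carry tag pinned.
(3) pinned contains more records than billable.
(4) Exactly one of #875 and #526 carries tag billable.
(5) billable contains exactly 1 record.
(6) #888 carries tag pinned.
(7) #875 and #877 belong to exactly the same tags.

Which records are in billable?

billable = {#526}

From (2): #875 ∉ pinned.
From (6): #888 ∈ pinned.
(7): #877 matches #875: #877 ∉ pinned.
Suppose #526 ∉ billable: no assignment then satisfies all the clues, so #526 ∈ billable.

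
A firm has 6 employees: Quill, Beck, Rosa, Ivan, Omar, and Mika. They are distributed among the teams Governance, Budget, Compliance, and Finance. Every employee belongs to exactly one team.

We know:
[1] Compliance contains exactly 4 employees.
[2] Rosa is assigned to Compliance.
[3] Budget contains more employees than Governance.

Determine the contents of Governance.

Governance = {}

From (2): Rosa ∈ Compliance.
Suppose Quill ∈ Governance: no assignment then satisfies all the clues, so Quill ∉ Governance.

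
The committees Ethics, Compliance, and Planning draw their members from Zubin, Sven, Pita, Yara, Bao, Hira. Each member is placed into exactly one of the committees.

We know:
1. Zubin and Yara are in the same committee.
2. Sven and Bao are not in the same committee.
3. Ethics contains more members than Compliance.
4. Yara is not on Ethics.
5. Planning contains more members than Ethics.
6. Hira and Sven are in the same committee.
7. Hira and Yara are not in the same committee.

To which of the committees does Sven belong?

Sven: Ethics

From (4): Yara ∉ Ethics.
(1): Zubin matches Yara: Zubin ∉ Ethics.
Suppose Sven ∉ Ethics: no assignment then satisfies all the clues, so Sven ∈ Ethics.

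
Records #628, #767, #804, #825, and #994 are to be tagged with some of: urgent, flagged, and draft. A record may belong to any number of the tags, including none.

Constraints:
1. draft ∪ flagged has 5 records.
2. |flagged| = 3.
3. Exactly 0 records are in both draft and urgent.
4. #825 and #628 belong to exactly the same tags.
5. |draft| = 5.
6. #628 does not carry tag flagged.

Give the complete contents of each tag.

urgent = {}; flagged = {#767, #804, #994}; draft = {#628, #767, #804, #825, #994}

From (6): #628 ∉ flagged.
(4): #825 matches #628: #825 ∉ flagged.
(5): only 5 candidates remain for draft, so all are in.
(2): only 3 candidates remain for flagged, so all are in.
Suppose #628 ∈ urgent: no assignment then satisfies all the clues, so #628 ∉ urgent.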